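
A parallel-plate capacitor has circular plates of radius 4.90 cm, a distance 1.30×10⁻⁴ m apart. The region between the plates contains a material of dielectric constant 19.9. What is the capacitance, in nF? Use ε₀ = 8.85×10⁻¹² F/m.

A = π(4.90 cm)² = 7.54×10⁻³ m².
C = κε₀A/d = 19.9 × 8.85×10⁻¹² × 7.54×10⁻³ / 1.30×10⁻⁴ = 1.02×10⁻⁸ F.

10.2 nF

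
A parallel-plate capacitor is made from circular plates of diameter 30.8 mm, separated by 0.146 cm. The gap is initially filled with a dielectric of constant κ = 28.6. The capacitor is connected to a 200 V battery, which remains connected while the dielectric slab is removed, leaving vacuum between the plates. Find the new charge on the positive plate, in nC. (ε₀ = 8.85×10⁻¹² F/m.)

0.903 nC

A = π(30.8/2 mm)² = 7.45×10⁻⁴ m².
Initially C₁ = κε₀A/d = 28.6 × 8.85×10⁻¹² × 7.45×10⁻⁴ / 1.46×10⁻³ = 1.29×10⁻¹⁰ F.
Q₁ = 2.58×10⁻⁸ C.
Battery connected ⇒ V is held fixed. C₂ = 0.0350 C₁ and Q = CV, so Q₂/Q₁ = C₂/C₁ = 0.0350.
Q₂ = 0.0350 × 2.58×10⁻⁸ = 9.03×10⁻¹⁰ C.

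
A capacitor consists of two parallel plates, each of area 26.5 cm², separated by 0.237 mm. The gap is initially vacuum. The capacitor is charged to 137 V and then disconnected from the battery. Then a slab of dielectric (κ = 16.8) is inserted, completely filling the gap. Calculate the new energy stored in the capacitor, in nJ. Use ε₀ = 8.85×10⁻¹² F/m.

A = 26.5 cm² = 2.65×10⁻³ m².
Initially C₁ = ε₀A/d = 8.85×10⁻¹² × 2.65×10⁻³ / 2.37×10⁻⁴ = 9.90×10⁻¹¹ F.
U₁ = 9.29×10⁻⁷ J.
Isolated ⇒ Q is held fixed. C₂ = 16.8 C₁ and U = Q²/(2C), so U₂/U₁ = C₁/C₂ = 0.0595.
U₂ = 0.0595 × 9.29×10⁻⁷ = 5.53×10⁻⁸ J.

55.3 nJ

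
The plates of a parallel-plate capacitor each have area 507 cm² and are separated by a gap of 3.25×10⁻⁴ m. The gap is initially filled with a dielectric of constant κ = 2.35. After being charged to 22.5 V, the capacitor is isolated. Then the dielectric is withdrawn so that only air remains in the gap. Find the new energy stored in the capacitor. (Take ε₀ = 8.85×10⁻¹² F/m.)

1.93 μJ

A = 507 cm² = 5.07×10⁻² m².
Initially C₁ = κε₀A/d = 2.35 × 8.85×10⁻¹² × 5.07×10⁻² / 3.25×10⁻⁴ = 3.24×10⁻⁹ F.
U₁ = 8.21×10⁻⁷ J.
Isolated ⇒ Q is held fixed. C₂ = 0.426 C₁ and U = Q²/(2C), so U₂/U₁ = C₁/C₂ = 2.35.
U₂ = 2.35 × 8.21×10⁻⁷ = 1.93×10⁻⁶ J.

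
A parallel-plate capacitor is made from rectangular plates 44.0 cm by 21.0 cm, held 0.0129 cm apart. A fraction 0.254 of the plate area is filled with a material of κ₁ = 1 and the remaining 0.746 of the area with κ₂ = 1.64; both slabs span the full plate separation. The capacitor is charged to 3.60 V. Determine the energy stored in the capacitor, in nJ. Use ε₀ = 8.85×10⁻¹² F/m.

A = 44.0 × 21.0 cm² = 9.24×10⁻² m².
Side-by-side slabs ⇒ two capacitors in parallel, each spanning the full gap.
C₁ = κ₁ε₀A₁/d = 1.00 × 8.85×10⁻¹² × 2.35×10⁻² / 1.29×10⁻⁴ = 1.61×10⁻⁹ F.
C₂ = κ₂ε₀A₂/d = 1.64 × 8.85×10⁻¹² × 6.89×10⁻² / 1.29×10⁻⁴ = 7.76×10⁻⁹ F.
C = C₁ + C₂ = 9.37×10⁻⁹ F.
U = ½CV² = ½ × 9.37×10⁻⁹ × (3.60)² = 6.07×10⁻⁸ J.

U ≈ 60.7 nJ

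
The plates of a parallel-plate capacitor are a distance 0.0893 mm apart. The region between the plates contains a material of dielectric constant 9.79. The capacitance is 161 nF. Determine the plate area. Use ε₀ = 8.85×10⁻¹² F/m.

A = Cd/(κε₀) = 1.61×10⁻⁷ × 8.93×10⁻⁵ / (9.79 × 8.85×10⁻¹²) = 0.166 m².

A ≈ 1.66×10⁵ mm²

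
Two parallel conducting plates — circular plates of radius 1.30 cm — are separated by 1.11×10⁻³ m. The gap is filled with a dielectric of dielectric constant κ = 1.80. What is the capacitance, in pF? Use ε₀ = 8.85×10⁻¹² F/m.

7.62 pF

A = π(1.30 cm)² = 5.31×10⁻⁴ m².
C = κε₀A/d = 1.80 × 8.85×10⁻¹² × 5.31×10⁻⁴ / 1.11×10⁻³ = 7.62×10⁻¹² F.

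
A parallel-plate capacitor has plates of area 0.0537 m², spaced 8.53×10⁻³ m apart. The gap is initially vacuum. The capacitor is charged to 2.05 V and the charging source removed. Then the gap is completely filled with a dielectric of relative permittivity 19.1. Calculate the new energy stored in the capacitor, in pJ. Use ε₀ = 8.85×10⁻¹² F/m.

Initially C₁ = ε₀A/d = 8.85×10⁻¹² × 5.37×10⁻² / 8.53×10⁻³ = 5.57×10⁻¹¹ F.
U₁ = 1.17×10⁻¹⁰ J.
Isolated ⇒ Q is held fixed. C₂ = 19.1 C₁ and U = Q²/(2C), so U₂/U₁ = C₁/C₂ = 0.0524.
U₂ = 0.0524 × 1.17×10⁻¹⁰ = 6.13×10⁻¹² J.

6.13 pJ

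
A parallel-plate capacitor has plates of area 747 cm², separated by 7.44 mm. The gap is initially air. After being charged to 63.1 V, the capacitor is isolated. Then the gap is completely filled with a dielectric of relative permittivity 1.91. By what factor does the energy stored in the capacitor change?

U₂/U₁ ≈ 0.524

Isolated ⇒ Q is held fixed.
C₂ = 1.91 C₁ and U = Q²/(2C), so U₂/U₁ = C₁/C₂ = 0.524.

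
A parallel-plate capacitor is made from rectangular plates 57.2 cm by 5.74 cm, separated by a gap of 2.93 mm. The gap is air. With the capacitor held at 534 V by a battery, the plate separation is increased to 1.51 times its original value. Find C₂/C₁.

0.662

C = ε₀A/d scales as 1/d, so C₂/C₁ = d₁/d₂ = 1/1.51 = 0.662.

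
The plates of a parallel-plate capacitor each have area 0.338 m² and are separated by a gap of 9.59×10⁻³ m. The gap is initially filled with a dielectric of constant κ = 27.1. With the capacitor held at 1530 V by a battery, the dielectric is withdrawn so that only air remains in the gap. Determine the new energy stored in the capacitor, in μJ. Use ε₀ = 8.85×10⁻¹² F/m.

Initially C₁ = κε₀A/d = 27.1 × 8.85×10⁻¹² × 0.338 / 9.59×10⁻³ = 8.45×10⁻⁹ F.
U₁ = 9.89×10⁻³ J.
Battery connected ⇒ V is held fixed. C₂ = 0.0369 C₁ and U = ½CV², so U₂/U₁ = C₂/C₁ = 0.0369.
U₂ = 0.0369 × 9.89×10⁻³ = 3.65×10⁻⁴ J.

U ≈ 365 μJ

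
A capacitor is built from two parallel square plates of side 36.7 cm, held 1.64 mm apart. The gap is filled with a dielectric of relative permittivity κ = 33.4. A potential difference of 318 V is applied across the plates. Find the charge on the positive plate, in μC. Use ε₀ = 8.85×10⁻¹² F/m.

A = (36.7 cm)² = 0.135 m².
C = κε₀A/d = 33.4 × 8.85×10⁻¹² × 0.135 / 1.64×10⁻³ = 2.43×10⁻⁸ F.
Q = CV = 2.43×10⁻⁸ × 318 = 7.72×10⁻⁶ C.

7.72 μC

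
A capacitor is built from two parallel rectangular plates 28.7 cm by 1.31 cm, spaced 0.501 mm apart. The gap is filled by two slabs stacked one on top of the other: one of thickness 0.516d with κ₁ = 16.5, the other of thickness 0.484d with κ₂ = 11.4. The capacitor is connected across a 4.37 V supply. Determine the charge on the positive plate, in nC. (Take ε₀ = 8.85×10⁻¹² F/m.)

A = 28.7 × 1.31 cm² = 3.76×10⁻³ m².
Stacked slabs ⇒ two capacitors in series, each with the full plate area.
C₁ = κ₁ε₀A/d₁ = 16.5 × 8.85×10⁻¹² × 3.76×10⁻³ / 2.59×10⁻⁴ = 2.12×10⁻⁹ F.
C₂ = κ₂ε₀A/d₂ = 11.4 × 8.85×10⁻¹² × 3.76×10⁻³ / 2.42×10⁻⁴ = 1.56×10⁻⁹ F.
C = (1/C₁ + 1/C₂)⁻¹ = 9.01×10⁻¹⁰ F.
Q = CV = 9.01×10⁻¹⁰ × 4.37 = 3.94×10⁻⁹ C.

Q ≈ 3.94 nC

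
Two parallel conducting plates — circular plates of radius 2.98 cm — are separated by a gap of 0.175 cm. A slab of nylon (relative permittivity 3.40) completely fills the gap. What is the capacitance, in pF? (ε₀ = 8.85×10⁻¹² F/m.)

A = π(2.98 cm)² = 2.79×10⁻³ m².
C = κε₀A/d = 3.40 × 8.85×10⁻¹² × 2.79×10⁻³ / 1.75×10⁻³ = 4.80×10⁻¹¹ F.

C ≈ 48.0 pF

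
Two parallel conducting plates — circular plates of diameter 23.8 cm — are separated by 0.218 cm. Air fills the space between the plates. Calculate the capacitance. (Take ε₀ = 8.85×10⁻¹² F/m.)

181 pF

A = π(23.8/2 cm)² = 4.45×10⁻² m².
C = ε₀A/d = 8.85×10⁻¹² × 4.45×10⁻² / 2.18×10⁻³ = 1.81×10⁻¹⁰ F.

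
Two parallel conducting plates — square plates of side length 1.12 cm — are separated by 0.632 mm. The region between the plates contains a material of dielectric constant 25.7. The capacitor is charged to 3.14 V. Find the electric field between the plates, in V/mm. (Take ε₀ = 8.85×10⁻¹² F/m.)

E ≈ 4.97 V/mm

E = V/d = 3.14 / 6.32×10⁻⁴ = 4.97×10³ V/m.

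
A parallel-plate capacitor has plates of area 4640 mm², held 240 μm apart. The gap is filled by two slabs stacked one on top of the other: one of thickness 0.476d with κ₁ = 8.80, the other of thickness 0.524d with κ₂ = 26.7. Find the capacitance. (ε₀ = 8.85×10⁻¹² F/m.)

A = 4640 mm² = 4.64×10⁻³ m².
Stacked slabs ⇒ two capacitors in series, each with the full plate area.
C₁ = κ₁ε₀A/d₁ = 8.80 × 8.85×10⁻¹² × 4.64×10⁻³ / 1.14×10⁻⁴ = 3.16×10⁻⁹ F.
C₂ = κ₂ε₀A/d₂ = 26.7 × 8.85×10⁻¹² × 4.64×10⁻³ / 1.26×10⁻⁴ = 8.72×10⁻⁹ F.
C = (1/C₁ + 1/C₂)⁻¹ = 2.32×10⁻⁹ F.

C ≈ 2.32 nF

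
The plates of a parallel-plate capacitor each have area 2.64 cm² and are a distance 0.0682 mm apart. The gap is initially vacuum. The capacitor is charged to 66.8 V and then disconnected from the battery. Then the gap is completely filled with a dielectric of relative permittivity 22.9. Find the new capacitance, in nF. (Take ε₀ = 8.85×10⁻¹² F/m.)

0.785 nF

A = 2.64 cm² = 2.64×10⁻⁴ m².
Initially C₁ = ε₀A/d = 8.85×10⁻¹² × 2.64×10⁻⁴ / 6.82×10⁻⁵ = 3.43×10⁻¹¹ F.
C = κε₀A/d scales with κ, so C₂/C₁ = κ = 22.9.
C₂ = 22.9 × 3.43×10⁻¹¹ = 7.85×10⁻¹⁰ F.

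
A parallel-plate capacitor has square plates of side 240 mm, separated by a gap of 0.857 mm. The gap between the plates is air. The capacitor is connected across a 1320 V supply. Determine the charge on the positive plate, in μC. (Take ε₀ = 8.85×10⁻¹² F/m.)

Q ≈ 0.785 μC

A = (240 mm)² = 5.76×10⁻² m².
C = ε₀A/d = 8.85×10⁻¹² × 5.76×10⁻² / 8.57×10⁻⁴ = 5.95×10⁻¹⁰ F.
Q = CV = 5.95×10⁻¹⁰ × 1320 = 7.85×10⁻⁷ C.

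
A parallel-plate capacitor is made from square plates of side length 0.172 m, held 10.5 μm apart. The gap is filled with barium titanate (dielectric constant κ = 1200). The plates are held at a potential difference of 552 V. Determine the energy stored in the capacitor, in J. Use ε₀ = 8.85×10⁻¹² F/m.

4.56 J

A = (0.172 m)² = 2.96×10⁻² m².
C = κε₀A/d = 1200 × 8.85×10⁻¹² × 2.96×10⁻² / 1.05×10⁻⁵ = 2.99×10⁻⁵ F.
U = ½CV² = ½ × 2.99×10⁻⁵ × (552)² = 4.56 J.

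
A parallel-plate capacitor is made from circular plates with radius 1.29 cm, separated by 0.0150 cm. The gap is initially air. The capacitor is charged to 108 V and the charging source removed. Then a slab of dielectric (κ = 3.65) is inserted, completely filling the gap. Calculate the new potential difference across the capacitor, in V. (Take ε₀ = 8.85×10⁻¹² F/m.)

A = π(1.29 cm)² = 5.23×10⁻⁴ m².
Initially C₁ = ε₀A/d = 8.85×10⁻¹² × 5.23×10⁻⁴ / 1.50×10⁻⁴ = 3.08×10⁻¹¹ F.
V₁ = 1.08×10² V.
Isolated ⇒ Q is held fixed. C₂ = 3.65 C₁ and V = Q/C, so V₂/V₁ = C₁/C₂ = 0.274.
V₂ = 0.274 × 1.08×10² = 29.6 V.

V ≈ 29.6 V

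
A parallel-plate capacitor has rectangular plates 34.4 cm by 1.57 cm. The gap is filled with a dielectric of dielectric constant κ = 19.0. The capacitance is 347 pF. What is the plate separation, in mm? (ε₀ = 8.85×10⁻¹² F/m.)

2.62 mm

A = 34.4 × 1.57 cm² = 5.40×10⁻³ m².
d = κε₀A/C = 19.0 × 8.85×10⁻¹² × 5.40×10⁻³ / 3.47×10⁻¹⁰ = 2.62×10⁻³ m.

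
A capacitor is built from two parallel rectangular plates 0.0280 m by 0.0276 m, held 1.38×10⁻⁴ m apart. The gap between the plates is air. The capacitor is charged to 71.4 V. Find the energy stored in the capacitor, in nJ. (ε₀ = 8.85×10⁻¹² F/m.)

A = 0.0280 × 0.0276 m² = 7.73×10⁻⁴ m².
C = ε₀A/d = 8.85×10⁻¹² × 7.73×10⁻⁴ / 1.38×10⁻⁴ = 4.96×10⁻¹¹ F.
U = ½CV² = ½ × 4.96×10⁻¹¹ × (71.4)² = 1.26×10⁻⁷ J.

U ≈ 126 nJ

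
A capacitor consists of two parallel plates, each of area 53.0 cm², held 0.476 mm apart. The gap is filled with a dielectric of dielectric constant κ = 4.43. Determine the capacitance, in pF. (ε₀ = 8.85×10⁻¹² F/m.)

A = 53.0 cm² = 5.30×10⁻³ m².
C = κε₀A/d = 4.43 × 8.85×10⁻¹² × 5.30×10⁻³ / 4.76×10⁻⁴ = 4.37×10⁻¹⁰ F.

C ≈ 437 pF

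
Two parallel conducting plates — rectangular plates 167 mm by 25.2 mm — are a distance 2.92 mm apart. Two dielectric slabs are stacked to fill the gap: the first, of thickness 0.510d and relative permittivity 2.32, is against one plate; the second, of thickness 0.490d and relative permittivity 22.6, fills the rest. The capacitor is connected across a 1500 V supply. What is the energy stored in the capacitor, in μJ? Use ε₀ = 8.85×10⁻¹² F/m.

A = 167 × 25.2 mm² = 4.21×10⁻³ m².
Stacked slabs ⇒ two capacitors in series, each with the full plate area.
C₁ = κ₁ε₀A/d₁ = 2.32 × 8.85×10⁻¹² × 4.21×10⁻³ / 1.49×10⁻³ = 5.80×10⁻¹¹ F.
C₂ = κ₂ε₀A/d₂ = 22.6 × 8.85×10⁻¹² × 4.21×10⁻³ / 1.43×10⁻³ = 5.88×10⁻¹⁰ F.
C = (1/C₁ + 1/C₂)⁻¹ = 5.28×10⁻¹¹ F.
U = ½CV² = ½ × 5.28×10⁻¹¹ × (1500)² = 5.94×10⁻⁵ J.

59.4 μJ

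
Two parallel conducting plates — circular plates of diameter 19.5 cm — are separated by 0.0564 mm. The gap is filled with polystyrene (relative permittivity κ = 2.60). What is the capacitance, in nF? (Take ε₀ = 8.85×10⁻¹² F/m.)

C ≈ 12.2 nF

A = π(19.5/2 cm)² = 2.99×10⁻² m².
C = κε₀A/d = 2.60 × 8.85×10⁻¹² × 2.99×10⁻² / 5.64×10⁻⁵ = 1.22×10⁻⁸ F.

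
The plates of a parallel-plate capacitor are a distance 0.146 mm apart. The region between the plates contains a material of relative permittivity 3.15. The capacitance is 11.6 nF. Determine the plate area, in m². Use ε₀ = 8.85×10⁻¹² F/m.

A ≈ 0.0608 m²

A = Cd/(κε₀) = 1.16×10⁻⁸ × 1.46×10⁻⁴ / (3.15 × 8.85×10⁻¹²) = 6.08×10⁻² m².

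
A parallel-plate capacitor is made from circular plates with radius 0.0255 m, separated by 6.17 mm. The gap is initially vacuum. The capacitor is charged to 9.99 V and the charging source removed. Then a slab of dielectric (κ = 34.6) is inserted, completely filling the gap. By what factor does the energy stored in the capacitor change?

Isolated ⇒ Q is held fixed.
C₂ = 34.6 C₁ and U = Q²/(2C), so U₂/U₁ = C₁/C₂ = 0.0289.

U₂/U₁ ≈ 0.0289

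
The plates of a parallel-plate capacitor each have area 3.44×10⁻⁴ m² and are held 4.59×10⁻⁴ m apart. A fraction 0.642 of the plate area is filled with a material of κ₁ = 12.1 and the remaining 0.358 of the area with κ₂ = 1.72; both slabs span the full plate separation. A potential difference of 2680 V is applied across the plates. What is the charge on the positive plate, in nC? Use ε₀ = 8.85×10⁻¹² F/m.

Side-by-side slabs ⇒ two capacitors in parallel, each spanning the full gap.
C₁ = κ₁ε₀A₁/d = 12.1 × 8.85×10⁻¹² × 2.21×10⁻⁴ / 4.59×10⁻⁴ = 5.15×10⁻¹¹ F.
C₂ = κ₂ε₀A₂/d = 1.72 × 8.85×10⁻¹² × 1.23×10⁻⁴ / 4.59×10⁻⁴ = 4.08×10⁻¹² F.
C = C₁ + C₂ = 5.56×10⁻¹¹ F.
Q = CV = 5.56×10⁻¹¹ × 2680 = 1.49×10⁻⁷ C.

Q ≈ 149 nC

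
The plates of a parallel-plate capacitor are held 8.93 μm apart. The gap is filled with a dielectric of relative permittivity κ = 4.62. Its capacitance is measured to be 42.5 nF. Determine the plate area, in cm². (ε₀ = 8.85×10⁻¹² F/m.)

A ≈ 92.8 cm²

A = Cd/(κε₀) = 4.25×10⁻⁸ × 8.93×10⁻⁶ / (4.62 × 8.85×10⁻¹²) = 9.28×10⁻³ m².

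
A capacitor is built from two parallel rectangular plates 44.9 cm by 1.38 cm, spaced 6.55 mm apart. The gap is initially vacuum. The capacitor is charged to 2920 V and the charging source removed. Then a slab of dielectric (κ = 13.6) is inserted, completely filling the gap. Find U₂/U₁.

U₂/U₁ ≈ 0.0735

Isolated ⇒ Q is held fixed.
C₂ = 13.6 C₁ and U = Q²/(2C), so U₂/U₁ = C₁/C₂ = 0.0735.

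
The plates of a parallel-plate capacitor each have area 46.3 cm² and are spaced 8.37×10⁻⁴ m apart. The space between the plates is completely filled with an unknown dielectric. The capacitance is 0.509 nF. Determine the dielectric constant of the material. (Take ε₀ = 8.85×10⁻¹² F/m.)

A = 46.3 cm² = 4.63×10⁻³ m².
κ = Cd/(ε₀A) = 5.09×10⁻¹⁰ × 8.37×10⁻⁴ / (8.85×10⁻¹² × 4.63×10⁻³) = 10.4.

κ ≈ 10.4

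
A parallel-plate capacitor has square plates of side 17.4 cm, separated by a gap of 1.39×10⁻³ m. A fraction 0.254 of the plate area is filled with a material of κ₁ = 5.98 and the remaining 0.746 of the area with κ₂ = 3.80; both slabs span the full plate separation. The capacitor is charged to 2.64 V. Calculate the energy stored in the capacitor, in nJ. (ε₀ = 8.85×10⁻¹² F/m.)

U ≈ 2.92 nJ

A = (17.4 cm)² = 3.03×10⁻² m².
Side-by-side slabs ⇒ two capacitors in parallel, each spanning the full gap.
C₁ = κ₁ε₀A₁/d = 5.98 × 8.85×10⁻¹² × 7.69×10⁻³ / 1.39×10⁻³ = 2.93×10⁻¹⁰ F.
C₂ = κ₂ε₀A₂/d = 3.80 × 8.85×10⁻¹² × 2.26×10⁻² / 1.39×10⁻³ = 5.46×10⁻¹⁰ F.
C = C₁ + C₂ = 8.39×10⁻¹⁰ F.
U = ½CV² = ½ × 8.39×10⁻¹⁰ × (2.64)² = 2.92×10⁻⁹ J.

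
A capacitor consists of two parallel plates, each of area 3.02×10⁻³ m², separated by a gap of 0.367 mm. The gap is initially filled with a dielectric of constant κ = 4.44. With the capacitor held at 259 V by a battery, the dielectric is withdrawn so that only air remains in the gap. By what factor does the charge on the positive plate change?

Battery connected ⇒ V is held fixed.
C₂ = 0.225 C₁ and Q = CV, so Q₂/Q₁ = C₂/C₁ = 0.225.

0.225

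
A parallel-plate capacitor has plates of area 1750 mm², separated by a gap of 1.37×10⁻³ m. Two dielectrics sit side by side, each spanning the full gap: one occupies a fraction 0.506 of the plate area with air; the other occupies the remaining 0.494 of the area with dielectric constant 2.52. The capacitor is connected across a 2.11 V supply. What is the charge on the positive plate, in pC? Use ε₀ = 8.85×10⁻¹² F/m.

41.8 pC

A = 1750 mm² = 1.75×10⁻³ m².
Side-by-side slabs ⇒ two capacitors in parallel, each spanning the full gap.
C₁ = κ₁ε₀A₁/d = 1.00 × 8.85×10⁻¹² × 8.85×10⁻⁴ / 1.37×10⁻³ = 5.72×10⁻¹² F.
C₂ = κ₂ε₀A₂/d = 2.52 × 8.85×10⁻¹² × 8.64×10⁻⁴ / 1.37×10⁻³ = 1.41×10⁻¹¹ F.
C = C₁ + C₂ = 1.98×10⁻¹¹ F.
Q = CV = 1.98×10⁻¹¹ × 2.11 = 4.18×10⁻¹¹ C.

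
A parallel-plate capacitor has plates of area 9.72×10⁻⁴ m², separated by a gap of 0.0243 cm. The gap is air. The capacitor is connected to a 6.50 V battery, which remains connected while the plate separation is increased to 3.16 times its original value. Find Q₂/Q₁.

Battery connected ⇒ V is held fixed.
C₂ = 0.316 C₁ and Q = CV, so Q₂/Q₁ = C₂/C₁ = 0.316.

0.316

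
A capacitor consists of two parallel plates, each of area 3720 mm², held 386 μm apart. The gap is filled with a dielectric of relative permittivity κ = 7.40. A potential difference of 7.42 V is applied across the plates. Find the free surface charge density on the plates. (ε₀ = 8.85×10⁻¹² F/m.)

A = 3720 mm² = 3.72×10⁻³ m².
C = κε₀A/d = 7.40 × 8.85×10⁻¹² × 3.72×10⁻³ / 3.86×10⁻⁴ = 6.31×10⁻¹⁰ F.
σ = Q/A = CV/A = 6.31×10⁻¹⁰ × 7.42 / 3.72×10⁻³ = 1.26×10⁻⁶ C/m².

σ ≈ 1.26 μC/m²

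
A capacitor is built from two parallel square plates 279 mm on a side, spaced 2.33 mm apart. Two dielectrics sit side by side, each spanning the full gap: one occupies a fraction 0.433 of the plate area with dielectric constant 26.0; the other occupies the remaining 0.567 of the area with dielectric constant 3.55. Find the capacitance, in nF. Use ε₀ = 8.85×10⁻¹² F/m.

3.92 nF

A = (279 mm)² = 7.78×10⁻² m².
Side-by-side slabs ⇒ two capacitors in parallel, each spanning the full gap.
C₁ = κ₁ε₀A₁/d = 26.0 × 8.85×10⁻¹² × 3.37×10⁻² / 2.33×10⁻³ = 3.33×10⁻⁹ F.
C₂ = κ₂ε₀A₂/d = 3.55 × 8.85×10⁻¹² × 4.41×10⁻² / 2.33×10⁻³ = 5.95×10⁻¹⁰ F.
C = C₁ + C₂ = 3.92×10⁻⁹ F.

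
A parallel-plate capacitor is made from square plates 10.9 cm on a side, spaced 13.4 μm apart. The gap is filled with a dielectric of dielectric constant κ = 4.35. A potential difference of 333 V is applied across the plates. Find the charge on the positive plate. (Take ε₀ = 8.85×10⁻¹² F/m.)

A = (10.9 cm)² = 1.19×10⁻² m².
C = κε₀A/d = 4.35 × 8.85×10⁻¹² × 1.19×10⁻² / 1.34×10⁻⁵ = 3.41×10⁻⁸ F.
Q = CV = 3.41×10⁻⁸ × 333 = 1.14×10⁻⁵ C.

Q ≈ 11.4 μC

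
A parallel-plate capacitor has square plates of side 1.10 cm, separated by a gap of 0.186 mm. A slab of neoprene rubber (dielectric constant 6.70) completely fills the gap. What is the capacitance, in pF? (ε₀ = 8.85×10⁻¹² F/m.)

C ≈ 38.6 pF

A = (1.10 cm)² = 1.21×10⁻⁴ m².
C = κε₀A/d = 6.70 × 8.85×10⁻¹² × 1.21×10⁻⁴ / 1.86×10⁻⁴ = 3.86×10⁻¹¹ F.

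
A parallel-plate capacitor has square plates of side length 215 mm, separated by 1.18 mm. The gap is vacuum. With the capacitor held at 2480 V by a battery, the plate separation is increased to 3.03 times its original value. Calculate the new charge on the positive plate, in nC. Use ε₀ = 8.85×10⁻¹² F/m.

A = (215 mm)² = 4.62×10⁻² m².
Initially C₁ = ε₀A/d = 8.85×10⁻¹² × 4.62×10⁻² / 1.18×10⁻³ = 3.47×10⁻¹⁰ F.
Q₁ = 8.60×10⁻⁷ C.
Battery connected ⇒ V is held fixed. C₂ = 0.330 C₁ and Q = CV, so Q₂/Q₁ = C₂/C₁ = 0.330.
Q₂ = 0.330 × 8.60×10⁻⁷ = 2.84×10⁻⁷ C.

284 nC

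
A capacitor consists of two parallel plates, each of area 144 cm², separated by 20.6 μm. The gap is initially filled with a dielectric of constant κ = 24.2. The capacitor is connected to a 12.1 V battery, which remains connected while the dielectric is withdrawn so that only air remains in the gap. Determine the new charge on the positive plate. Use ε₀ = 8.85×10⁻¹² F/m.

74.9 nC

A = 144 cm² = 1.44×10⁻² m².
Initially C₁ = κε₀A/d = 24.2 × 8.85×10⁻¹² × 1.44×10⁻² / 2.06×10⁻⁵ = 1.50×10⁻⁷ F.
Q₁ = 1.81×10⁻⁶ C.
Battery connected ⇒ V is held fixed. C₂ = 0.0413 C₁ and Q = CV, so Q₂/Q₁ = C₂/C₁ = 0.0413.
Q₂ = 0.0413 × 1.81×10⁻⁶ = 7.49×10⁻⁸ C.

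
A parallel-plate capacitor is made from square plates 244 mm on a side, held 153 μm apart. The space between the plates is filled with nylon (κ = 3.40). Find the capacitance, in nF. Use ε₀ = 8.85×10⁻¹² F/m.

C ≈ 11.7 nF

A = (244 mm)² = 5.95×10⁻² m².
C = κε₀A/d = 3.40 × 8.85×10⁻¹² × 5.95×10⁻² / 1.53×10⁻⁴ = 1.17×10⁻⁸ F.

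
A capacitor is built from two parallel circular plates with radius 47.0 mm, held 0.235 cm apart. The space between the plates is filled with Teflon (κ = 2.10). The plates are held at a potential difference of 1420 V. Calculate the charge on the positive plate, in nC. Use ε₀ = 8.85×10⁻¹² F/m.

A = π(47.0 mm)² = 6.94×10⁻³ m².
C = κε₀A/d = 2.10 × 8.85×10⁻¹² × 6.94×10⁻³ / 2.35×10⁻³ = 5.49×10⁻¹¹ F.
Q = CV = 5.49×10⁻¹¹ × 1420 = 7.79×10⁻⁸ C.

Q ≈ 77.9 nC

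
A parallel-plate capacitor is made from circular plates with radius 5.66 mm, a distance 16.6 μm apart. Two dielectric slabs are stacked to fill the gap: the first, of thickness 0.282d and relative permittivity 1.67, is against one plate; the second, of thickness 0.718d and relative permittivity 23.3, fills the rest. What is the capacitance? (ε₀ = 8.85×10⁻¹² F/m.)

A = π(5.66 mm)² = 1.01×10⁻⁴ m².
Stacked slabs ⇒ two capacitors in series, each with the full plate area.
C₁ = κ₁ε₀A/d₁ = 1.67 × 8.85×10⁻¹² × 1.01×10⁻⁴ / 4.68×10⁻⁶ = 3.18×10⁻¹⁰ F.
C₂ = κ₂ε₀A/d₂ = 23.3 × 8.85×10⁻¹² × 1.01×10⁻⁴ / 1.19×10⁻⁵ = 1.74×10⁻⁹ F.
C = (1/C₁ + 1/C₂)⁻¹ = 2.69×10⁻¹⁰ F.

C ≈ 269 pF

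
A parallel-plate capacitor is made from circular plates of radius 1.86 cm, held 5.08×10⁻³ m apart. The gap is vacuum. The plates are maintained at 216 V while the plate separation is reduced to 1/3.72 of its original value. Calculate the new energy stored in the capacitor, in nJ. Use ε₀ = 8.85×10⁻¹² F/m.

A = π(1.86 cm)² = 1.09×10⁻³ m².
Initially C₁ = ε₀A/d = 8.85×10⁻¹² × 1.09×10⁻³ / 5.08×10⁻³ = 1.89×10⁻¹² F.
U₁ = 4.42×10⁻⁸ J.
Battery connected ⇒ V is held fixed. C₂ = 3.72 C₁ and U = ½CV², so U₂/U₁ = C₂/C₁ = 3.72.
U₂ = 3.72 × 4.42×10⁻⁸ = 1.64×10⁻⁷ J.

164 nJ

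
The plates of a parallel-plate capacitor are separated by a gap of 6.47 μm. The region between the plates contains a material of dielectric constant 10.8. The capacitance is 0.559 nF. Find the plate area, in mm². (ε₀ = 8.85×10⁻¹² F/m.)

A ≈ 37.8 mm²

A = Cd/(κε₀) = 5.59×10⁻¹⁰ × 6.47×10⁻⁶ / (10.8 × 8.85×10⁻¹²) = 3.78×10⁻⁵ m².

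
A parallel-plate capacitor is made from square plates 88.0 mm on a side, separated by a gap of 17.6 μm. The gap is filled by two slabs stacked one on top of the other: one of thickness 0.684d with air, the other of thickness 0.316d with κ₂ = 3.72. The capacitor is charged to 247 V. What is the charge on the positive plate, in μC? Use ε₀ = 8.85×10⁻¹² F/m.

Q ≈ 1.25 μC

A = (88.0 mm)² = 7.74×10⁻³ m².
Stacked slabs ⇒ two capacitors in series, each with the full plate area.
C₁ = κ₁ε₀A/d₁ = 1.00 × 8.85×10⁻¹² × 7.74×10⁻³ / 1.20×10⁻⁵ = 5.69×10⁻⁹ F.
C₂ = κ₂ε₀A/d₂ = 3.72 × 8.85×10⁻¹² × 7.74×10⁻³ / 5.56×10⁻⁶ = 4.58×10⁻⁸ F.
C = (1/C₁ + 1/C₂)⁻¹ = 5.06×10⁻⁹ F.
Q = CV = 5.06×10⁻⁹ × 247 = 1.25×10⁻⁶ C.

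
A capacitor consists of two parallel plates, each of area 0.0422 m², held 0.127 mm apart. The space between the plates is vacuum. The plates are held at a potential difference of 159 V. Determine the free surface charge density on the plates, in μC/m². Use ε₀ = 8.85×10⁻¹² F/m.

C = ε₀A/d = 8.85×10⁻¹² × 4.22×10⁻² / 1.27×10⁻⁴ = 2.94×10⁻⁹ F.
σ = Q/A = CV/A = 2.94×10⁻⁹ × 159 / 4.22×10⁻² = 1.11×10⁻⁵ C/m².

11.1 μC/m²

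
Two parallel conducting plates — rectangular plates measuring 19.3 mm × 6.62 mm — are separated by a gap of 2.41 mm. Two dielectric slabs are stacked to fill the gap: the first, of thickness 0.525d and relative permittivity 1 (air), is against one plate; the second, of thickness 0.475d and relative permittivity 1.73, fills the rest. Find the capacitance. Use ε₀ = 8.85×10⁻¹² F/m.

C ≈ 0.587 pF

A = 19.3 × 6.62 mm² = 1.28×10⁻⁴ m².
Stacked slabs ⇒ two capacitors in series, each with the full plate area.
C₁ = κ₁ε₀A/d₁ = 1.00 × 8.85×10⁻¹² × 1.28×10⁻⁴ / 1.27×10⁻³ = 8.94×10⁻¹³ F.
C₂ = κ₂ε₀A/d₂ = 1.73 × 8.85×10⁻¹² × 1.28×10⁻⁴ / 1.14×10⁻³ = 1.71×10⁻¹² F.
C = (1/C₁ + 1/C₂)⁻¹ = 5.87×10⁻¹³ F.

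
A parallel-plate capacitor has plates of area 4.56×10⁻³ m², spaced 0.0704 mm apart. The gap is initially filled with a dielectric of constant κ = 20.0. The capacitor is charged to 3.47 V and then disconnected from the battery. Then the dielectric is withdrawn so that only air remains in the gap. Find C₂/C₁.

C = κε₀A/d scales with κ, so C₂/C₁ = 1/κ = 1/20.0 = 0.0500.

C₂/C₁ ≈ 0.0500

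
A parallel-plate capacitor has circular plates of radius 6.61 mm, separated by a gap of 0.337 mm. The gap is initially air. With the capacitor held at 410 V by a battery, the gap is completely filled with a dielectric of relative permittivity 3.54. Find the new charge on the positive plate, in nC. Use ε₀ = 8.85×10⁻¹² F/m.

Q ≈ 5.23 nC

A = π(6.61 mm)² = 1.37×10⁻⁴ m².
Initially C₁ = ε₀A/d = 8.85×10⁻¹² × 1.37×10⁻⁴ / 3.37×10⁻⁴ = 3.60×10⁻¹² F.
Q₁ = 1.48×10⁻⁹ C.
Battery connected ⇒ V is held fixed. C₂ = 3.54 C₁ and Q = CV, so Q₂/Q₁ = C₂/C₁ = 3.54.
Q₂ = 3.54 × 1.48×10⁻⁹ = 5.23×10⁻⁹ C.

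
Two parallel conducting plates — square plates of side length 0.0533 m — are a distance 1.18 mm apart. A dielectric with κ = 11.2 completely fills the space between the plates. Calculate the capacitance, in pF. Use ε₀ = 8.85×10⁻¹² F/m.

A = (0.0533 m)² = 2.84×10⁻³ m².
C = κε₀A/d = 11.2 × 8.85×10⁻¹² × 2.84×10⁻³ / 1.18×10⁻³ = 2.39×10⁻¹⁰ F.

C ≈ 239 pF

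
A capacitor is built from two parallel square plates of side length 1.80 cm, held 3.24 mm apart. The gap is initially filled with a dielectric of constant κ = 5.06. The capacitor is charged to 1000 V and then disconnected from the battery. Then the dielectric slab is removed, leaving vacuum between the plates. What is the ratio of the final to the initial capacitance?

0.198

C = κε₀A/d scales with κ, so C₂/C₁ = 1/κ = 1/5.06 = 0.198.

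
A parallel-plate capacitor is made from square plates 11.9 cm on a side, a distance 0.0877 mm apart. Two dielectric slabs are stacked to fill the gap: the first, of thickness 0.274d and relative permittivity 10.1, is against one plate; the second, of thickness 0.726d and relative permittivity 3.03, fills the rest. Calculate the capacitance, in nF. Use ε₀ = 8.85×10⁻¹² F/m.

A = (11.9 cm)² = 1.42×10⁻² m².
Stacked slabs ⇒ two capacitors in series, each with the full plate area.
C₁ = κ₁ε₀A/d₁ = 10.1 × 8.85×10⁻¹² × 1.42×10⁻² / 2.40×10⁻⁵ = 5.27×10⁻⁸ F.
C₂ = κ₂ε₀A/d₂ = 3.03 × 8.85×10⁻¹² × 1.42×10⁻² / 6.37×10⁻⁵ = 5.96×10⁻⁹ F.
C = (1/C₁ + 1/C₂)⁻¹ = 5.36×10⁻⁹ F.

C ≈ 5.36 nF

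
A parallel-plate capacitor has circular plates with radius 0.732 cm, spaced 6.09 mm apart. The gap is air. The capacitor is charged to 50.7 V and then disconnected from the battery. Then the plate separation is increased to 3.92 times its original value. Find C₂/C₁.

C = ε₀A/d scales as 1/d, so C₂/C₁ = d₁/d₂ = 1/3.92 = 0.255.

0.255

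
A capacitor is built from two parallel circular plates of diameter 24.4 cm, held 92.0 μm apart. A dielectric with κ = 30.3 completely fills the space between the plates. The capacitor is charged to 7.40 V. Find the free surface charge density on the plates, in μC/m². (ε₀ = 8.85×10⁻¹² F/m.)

21.6 μC/m²

A = π(24.4/2 cm)² = 4.68×10⁻² m².
C = κε₀A/d = 30.3 × 8.85×10⁻¹² × 4.68×10⁻² / 9.20×10⁻⁵ = 1.36×10⁻⁷ F.
σ = Q/A = CV/A = 1.36×10⁻⁷ × 7.40 / 4.68×10⁻² = 2.16×10⁻⁵ C/m².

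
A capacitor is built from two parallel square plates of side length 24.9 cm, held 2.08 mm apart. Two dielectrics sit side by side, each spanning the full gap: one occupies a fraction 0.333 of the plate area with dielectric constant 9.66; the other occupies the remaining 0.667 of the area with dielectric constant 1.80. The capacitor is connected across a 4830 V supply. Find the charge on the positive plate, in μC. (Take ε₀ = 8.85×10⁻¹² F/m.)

5.63 μC

A = (24.9 cm)² = 6.20×10⁻² m².
Side-by-side slabs ⇒ two capacitors in parallel, each spanning the full gap.
C₁ = κ₁ε₀A₁/d = 9.66 × 8.85×10⁻¹² × 2.06×10⁻² / 2.08×10⁻³ = 8.49×10⁻¹⁰ F.
C₂ = κ₂ε₀A₂/d = 1.80 × 8.85×10⁻¹² × 4.14×10⁻² / 2.08×10⁻³ = 3.17×10⁻¹⁰ F.
C = C₁ + C₂ = 1.17×10⁻⁹ F.
Q = CV = 1.17×10⁻⁹ × 4830 = 5.63×10⁻⁶ C.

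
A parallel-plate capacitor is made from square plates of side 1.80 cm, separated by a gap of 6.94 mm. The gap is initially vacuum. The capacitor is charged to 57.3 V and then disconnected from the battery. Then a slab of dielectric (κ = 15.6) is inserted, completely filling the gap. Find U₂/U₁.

Isolated ⇒ Q is held fixed.
C₂ = 15.6 C₁ and U = Q²/(2C), so U₂/U₁ = C₁/C₂ = 0.0641.

U₂/U₁ ≈ 0.0641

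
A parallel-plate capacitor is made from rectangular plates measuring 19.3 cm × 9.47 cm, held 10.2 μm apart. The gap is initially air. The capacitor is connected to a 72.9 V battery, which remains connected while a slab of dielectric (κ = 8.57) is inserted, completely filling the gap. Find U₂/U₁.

Battery connected ⇒ V is held fixed.
C₂ = 8.57 C₁ and U = ½CV², so U₂/U₁ = C₂/C₁ = 8.57.

U₂/U₁ ≈ 8.57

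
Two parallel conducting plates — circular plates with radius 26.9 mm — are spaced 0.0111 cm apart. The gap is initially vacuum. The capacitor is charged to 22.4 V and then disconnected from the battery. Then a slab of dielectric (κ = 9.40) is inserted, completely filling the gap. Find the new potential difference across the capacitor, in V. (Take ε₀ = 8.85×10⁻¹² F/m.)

2.38 V

A = π(26.9 mm)² = 2.27×10⁻³ m².
Initially C₁ = ε₀A/d = 8.85×10⁻¹² × 2.27×10⁻³ / 1.11×10⁻⁴ = 1.81×10⁻¹⁰ F.
V₁ = 22.4 V.
Isolated ⇒ Q is held fixed. C₂ = 9.40 C₁ and V = Q/C, so V₂/V₁ = C₁/C₂ = 0.106.
V₂ = 0.106 × 22.4 = 2.38 V.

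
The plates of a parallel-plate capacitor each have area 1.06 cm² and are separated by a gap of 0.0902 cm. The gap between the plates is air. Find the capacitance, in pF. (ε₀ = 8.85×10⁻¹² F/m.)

C ≈ 1.04 pF

A = 1.06 cm² = 1.06×10⁻⁴ m².
C = ε₀A/d = 8.85×10⁻¹² × 1.06×10⁻⁴ / 9.02×10⁻⁴ = 1.04×10⁻¹² F.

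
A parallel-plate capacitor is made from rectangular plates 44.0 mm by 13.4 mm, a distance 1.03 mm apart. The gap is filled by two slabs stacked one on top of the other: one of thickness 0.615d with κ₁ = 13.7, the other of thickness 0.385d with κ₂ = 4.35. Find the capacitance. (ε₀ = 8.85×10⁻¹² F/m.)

A = 44.0 × 13.4 mm² = 5.90×10⁻⁴ m².
Stacked slabs ⇒ two capacitors in series, each with the full plate area.
C₁ = κ₁ε₀A/d₁ = 13.7 × 8.85×10⁻¹² × 5.90×10⁻⁴ / 6.33×10⁻⁴ = 1.13×10⁻¹⁰ F.
C₂ = κ₂ε₀A/d₂ = 4.35 × 8.85×10⁻¹² × 5.90×10⁻⁴ / 3.97×10⁻⁴ = 5.72×10⁻¹¹ F.
C = (1/C₁ + 1/C₂)⁻¹ = 3.80×10⁻¹¹ F.

C ≈ 38.0 pF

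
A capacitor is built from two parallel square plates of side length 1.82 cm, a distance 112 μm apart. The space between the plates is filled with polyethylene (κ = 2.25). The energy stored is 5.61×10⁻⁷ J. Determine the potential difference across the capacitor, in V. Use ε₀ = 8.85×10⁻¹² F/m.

A = (1.82 cm)² = 3.31×10⁻⁴ m².
C = κε₀A/d = 2.25 × 8.85×10⁻¹² × 3.31×10⁻⁴ / 1.12×10⁻⁴ = 5.89×10⁻¹¹ F.
V = √(2U/C) = √(2 × 5.61×10⁻⁷ / 5.89×10⁻¹¹) = 1.38×10² V.

138 V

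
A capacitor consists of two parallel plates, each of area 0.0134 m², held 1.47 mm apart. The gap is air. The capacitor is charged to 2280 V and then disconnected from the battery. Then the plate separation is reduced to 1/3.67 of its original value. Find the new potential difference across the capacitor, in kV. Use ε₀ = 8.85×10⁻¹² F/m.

Initially C₁ = ε₀A/d = 8.85×10⁻¹² × 1.34×10⁻² / 1.47×10⁻³ = 8.07×10⁻¹¹ F.
V₁ = 2.28×10³ V.
Isolated ⇒ Q is held fixed. C₂ = 3.67 C₁ and V = Q/C, so V₂/V₁ = C₁/C₂ = 0.272.
V₂ = 0.272 × 2.28×10³ = 6.21×10² V.

V ≈ 0.621 kV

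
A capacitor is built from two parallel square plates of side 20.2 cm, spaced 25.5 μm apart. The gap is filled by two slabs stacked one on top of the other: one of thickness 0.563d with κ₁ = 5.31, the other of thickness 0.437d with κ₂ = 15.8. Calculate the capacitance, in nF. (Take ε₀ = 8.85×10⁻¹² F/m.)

A = (20.2 cm)² = 4.08×10⁻² m².
Stacked slabs ⇒ two capacitors in series, each with the full plate area.
C₁ = κ₁ε₀A/d₁ = 5.31 × 8.85×10⁻¹² × 4.08×10⁻² / 1.44×10⁻⁵ = 1.34×10⁻⁷ F.
C₂ = κ₂ε₀A/d₂ = 15.8 × 8.85×10⁻¹² × 4.08×10⁻² / 1.11×10⁻⁵ = 5.12×10⁻⁷ F.
C = (1/C₁ + 1/C₂)⁻¹ = 1.06×10⁻⁷ F.

106 nF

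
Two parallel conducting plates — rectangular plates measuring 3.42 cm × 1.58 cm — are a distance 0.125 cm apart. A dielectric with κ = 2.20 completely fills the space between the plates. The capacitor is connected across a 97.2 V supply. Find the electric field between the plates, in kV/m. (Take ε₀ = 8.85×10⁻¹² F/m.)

77.8 kV/m

E = V/d = 97.2 / 1.25×10⁻³ = 7.78×10⁴ V/m.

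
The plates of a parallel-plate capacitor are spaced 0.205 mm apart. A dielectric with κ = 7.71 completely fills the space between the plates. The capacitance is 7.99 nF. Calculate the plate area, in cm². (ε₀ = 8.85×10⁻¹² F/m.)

A ≈ 240 cm²

A = Cd/(κε₀) = 7.99×10⁻⁹ × 2.05×10⁻⁴ / (7.71 × 8.85×10⁻¹²) = 2.40×10⁻² m².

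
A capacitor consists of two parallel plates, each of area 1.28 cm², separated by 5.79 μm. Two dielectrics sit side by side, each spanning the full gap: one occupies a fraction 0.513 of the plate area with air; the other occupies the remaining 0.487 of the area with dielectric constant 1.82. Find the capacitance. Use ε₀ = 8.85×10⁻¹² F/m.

C ≈ 274 pF

A = 1.28 cm² = 1.28×10⁻⁴ m².
Side-by-side slabs ⇒ two capacitors in parallel, each spanning the full gap.
C₁ = κ₁ε₀A₁/d = 1.00 × 8.85×10⁻¹² × 6.57×10⁻⁵ / 5.79×10⁻⁶ = 1.00×10⁻¹⁰ F.
C₂ = κ₂ε₀A₂/d = 1.82 × 8.85×10⁻¹² × 6.23×10⁻⁵ / 5.79×10⁻⁶ = 1.73×10⁻¹⁰ F.
C = C₁ + C₂ = 2.74×10⁻¹⁰ F.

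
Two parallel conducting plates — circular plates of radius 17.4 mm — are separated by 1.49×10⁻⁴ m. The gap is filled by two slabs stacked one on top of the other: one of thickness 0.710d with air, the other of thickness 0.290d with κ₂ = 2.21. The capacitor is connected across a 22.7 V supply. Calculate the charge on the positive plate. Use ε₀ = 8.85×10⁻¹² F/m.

Q ≈ 1.52 nC

A = π(17.4 mm)² = 9.51×10⁻⁴ m².
Stacked slabs ⇒ two capacitors in series, each with the full plate area.
C₁ = κ₁ε₀A/d₁ = 1.00 × 8.85×10⁻¹² × 9.51×10⁻⁴ / 1.06×10⁻⁴ = 7.96×10⁻¹¹ F.
C₂ = κ₂ε₀A/d₂ = 2.21 × 8.85×10⁻¹² × 9.51×10⁻⁴ / 4.32×10⁻⁵ = 4.31×10⁻¹⁰ F.
C = (1/C₁ + 1/C₂)⁻¹ = 6.72×10⁻¹¹ F.
Q = CV = 6.72×10⁻¹¹ × 22.7 = 1.52×10⁻⁹ C.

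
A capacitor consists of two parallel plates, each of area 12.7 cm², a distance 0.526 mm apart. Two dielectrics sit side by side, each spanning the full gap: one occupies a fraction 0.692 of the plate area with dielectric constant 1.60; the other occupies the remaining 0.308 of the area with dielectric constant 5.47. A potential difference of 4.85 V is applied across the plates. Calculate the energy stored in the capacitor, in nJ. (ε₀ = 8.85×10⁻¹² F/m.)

U ≈ 0.702 nJ

A = 12.7 cm² = 1.27×10⁻³ m².
Side-by-side slabs ⇒ two capacitors in parallel, each spanning the full gap.
C₁ = κ₁ε₀A₁/d = 1.60 × 8.85×10⁻¹² × 8.79×10⁻⁴ / 5.26×10⁻⁴ = 2.37×10⁻¹¹ F.
C₂ = κ₂ε₀A₂/d = 5.47 × 8.85×10⁻¹² × 3.91×10⁻⁴ / 5.26×10⁻⁴ = 3.60×10⁻¹¹ F.
C = C₁ + C₂ = 5.97×10⁻¹¹ F.
U = ½CV² = ½ × 5.97×10⁻¹¹ × (4.85)² = 7.02×10⁻¹⁰ J.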